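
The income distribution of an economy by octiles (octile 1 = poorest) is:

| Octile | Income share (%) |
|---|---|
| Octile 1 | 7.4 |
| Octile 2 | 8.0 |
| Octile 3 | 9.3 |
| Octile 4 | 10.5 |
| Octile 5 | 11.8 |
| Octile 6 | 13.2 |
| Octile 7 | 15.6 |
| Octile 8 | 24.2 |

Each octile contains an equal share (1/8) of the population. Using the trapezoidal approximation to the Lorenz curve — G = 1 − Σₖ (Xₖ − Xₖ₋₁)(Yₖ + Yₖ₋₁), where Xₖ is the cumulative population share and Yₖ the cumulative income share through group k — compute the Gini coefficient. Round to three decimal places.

0.211

Cumulative income shares Yₖ: 0.0740, 0.1540, 0.2470, 0.3520, 0.4700, 0.6020, 0.7580, 1.0000
Σ (Xₖ−Xₖ₋₁)(Yₖ+Yₖ₋₁) = (1/8)(0.0740+0.0000) + (1/8)(0.1540+0.0740) + (1/8)(0.2470+0.1540) + (1/8)(0.3520+0.2470) + (1/8)(0.4700+0.3520) + (1/8)(0.6020+0.4700) + (1/8)(0.7580+0.6020) + (1/8)(1.0000+0.7580)
  = 0.0093 + 0.0285 + 0.0501 + 0.0749 + 0.1028 + 0.1340 + 0.1700 + 0.2198 = 0.7893
G = 1 − 0.7893 = 0.2107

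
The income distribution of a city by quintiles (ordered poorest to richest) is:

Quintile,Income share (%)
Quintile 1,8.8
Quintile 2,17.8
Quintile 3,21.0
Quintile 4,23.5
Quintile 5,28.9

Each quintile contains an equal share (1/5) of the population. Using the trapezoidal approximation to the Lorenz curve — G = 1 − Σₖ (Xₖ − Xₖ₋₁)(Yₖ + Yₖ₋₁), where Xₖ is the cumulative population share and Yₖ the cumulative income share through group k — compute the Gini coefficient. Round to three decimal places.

Cumulative income shares Yₖ: 0.0880, 0.2660, 0.4760, 0.7110, 1.0000
Σ (Xₖ−Xₖ₋₁)(Yₖ+Yₖ₋₁) = (1/5)(0.0880+0.0000) + (1/5)(0.2660+0.0880) + (1/5)(0.4760+0.2660) + (1/5)(0.7110+0.4760) + (1/5)(1.0000+0.7110)
  = 0.0176 + 0.0708 + 0.1484 + 0.2374 + 0.3422 = 0.8164
G = 1 − 0.8164 = 0.1836

0.184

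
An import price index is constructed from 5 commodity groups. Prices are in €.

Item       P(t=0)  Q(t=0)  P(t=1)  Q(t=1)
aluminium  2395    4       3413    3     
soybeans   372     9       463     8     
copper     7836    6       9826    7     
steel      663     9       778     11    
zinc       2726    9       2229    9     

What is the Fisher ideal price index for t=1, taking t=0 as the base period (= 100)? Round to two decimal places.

114.89

Laspeyres component (base-period weights):
ΣP(t=1)Q(t=0) = 3413×4 + 463×9 + 9826×6 + 778×9 + 2229×9 = 13652 + 4167 + 58956 + 7002 + 20061 = 103838
ΣP(t=0)Q(t=0) = 2395×4 + 372×9 + 7836×6 + 663×9 + 2726×9 = 9580 + 3348 + 47016 + 5967 + 24534 = 90445
L = 103838 / 90445 × 100 = 114.8079
Paasche component (current-period weights):
ΣP(t=1)Q(t=1) = 3413×3 + 463×8 + 9826×7 + 778×11 + 2229×9 = 10239 + 3704 + 68782 + 8558 + 20061 = 111344
ΣP(t=0)Q(t=1) = 2395×3 + 372×8 + 7836×7 + 663×11 + 2726×9 = 7185 + 2976 + 54852 + 7293 + 24534 = 96840
P = 111344 / 96840 × 100 = 114.9773
Fisher = √(L × P) = √(114.8079 × 114.9773) = 114.8926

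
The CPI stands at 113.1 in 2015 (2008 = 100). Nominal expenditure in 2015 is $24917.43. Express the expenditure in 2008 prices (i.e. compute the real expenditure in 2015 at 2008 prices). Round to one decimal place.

Real = Nominal ÷ (Index/100) = 24917.43 ÷ (113.1/100)
     = 24917.43 ÷ 1.131 = 22031.3263

22031.3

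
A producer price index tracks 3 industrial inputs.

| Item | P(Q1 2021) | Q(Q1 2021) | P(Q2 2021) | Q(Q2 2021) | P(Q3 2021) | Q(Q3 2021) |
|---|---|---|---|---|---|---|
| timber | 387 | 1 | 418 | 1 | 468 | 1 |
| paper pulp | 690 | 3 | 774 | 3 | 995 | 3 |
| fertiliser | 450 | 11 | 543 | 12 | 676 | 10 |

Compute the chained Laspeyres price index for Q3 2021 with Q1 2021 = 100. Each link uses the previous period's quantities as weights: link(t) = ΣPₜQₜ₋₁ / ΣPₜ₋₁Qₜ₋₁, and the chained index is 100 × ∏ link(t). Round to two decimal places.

Link Q1 2021→Q2 2021:
ΣP(Q2 2021)Q(Q1 2021) = 418×1 + 774×3 + 543×11 = 418 + 2322 + 5973 = 8713
ΣP(Q1 2021)Q(Q1 2021) = 387×1 + 690×3 + 450×11 = 387 + 2070 + 4950 = 7407
link = 8713/7407 = 1.176320
Link Q2 2021→Q3 2021:
ΣP(Q3 2021)Q(Q2 2021) = 468×1 + 995×3 + 676×12 = 468 + 2985 + 8112 = 11565
ΣP(Q2 2021)Q(Q2 2021) = 418×1 + 774×3 + 543×12 = 418 + 2322 + 6516 = 9256
link = 11565/9256 = 1.249460
Chained index = 100 × 1.176320 × 1.249460 = 146.9764

146.98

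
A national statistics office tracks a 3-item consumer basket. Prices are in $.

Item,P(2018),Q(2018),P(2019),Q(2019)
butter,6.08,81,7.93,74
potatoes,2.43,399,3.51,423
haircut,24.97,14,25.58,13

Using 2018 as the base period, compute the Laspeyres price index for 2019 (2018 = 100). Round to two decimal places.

Laspeyres price index uses base-period quantities as weights.
ΣP(2019)·Q(2018) = 7.93×81 + 3.51×399 + 25.58×14 = 642.33 + 1400.49 + 358.12 = 2400.94
ΣP(2018)·Q(2018) = 6.08×81 + 2.43×399 + 24.97×14 = 492.48 + 969.57 + 349.58 = 1811.63
Index = 2400.94 / 1811.63 × 100 = 132.5293

132.53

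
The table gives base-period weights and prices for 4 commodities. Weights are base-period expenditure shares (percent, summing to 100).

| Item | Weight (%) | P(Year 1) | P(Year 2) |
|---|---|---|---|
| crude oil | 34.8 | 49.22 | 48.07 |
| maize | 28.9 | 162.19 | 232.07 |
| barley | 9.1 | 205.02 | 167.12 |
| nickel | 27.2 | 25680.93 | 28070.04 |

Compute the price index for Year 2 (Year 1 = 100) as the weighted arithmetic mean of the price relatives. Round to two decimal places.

crude oil: 34.8 × (48.07/49.22) = 34.8 × 0.976636 = 33.9869
maize: 28.9 × (232.07/162.19) = 28.9 × 1.430853 = 41.3516
barley: 9.1 × (167.12/205.02) = 9.1 × 0.815140 = 7.4178
nickel: 27.2 × (28070.04/25680.93) = 27.2 × 1.093031 = 29.7304
Index = Σ wᵢ·(p₁ᵢ/p₀ᵢ) = 33.9869 + 41.3516 + 7.4178 + 29.7304 = 112.4868

112.49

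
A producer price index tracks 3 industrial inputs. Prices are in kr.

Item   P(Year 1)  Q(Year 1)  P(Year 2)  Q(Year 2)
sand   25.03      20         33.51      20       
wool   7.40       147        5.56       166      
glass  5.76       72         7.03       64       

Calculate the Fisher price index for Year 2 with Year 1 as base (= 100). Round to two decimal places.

Laspeyres component (base-period weights):
ΣP(Year 2)Q(Year 1) = 33.51×20 + 5.56×147 + 7.03×72 = 670.2 + 817.32 + 506.16 = 1993.68
ΣP(Year 1)Q(Year 1) = 25.03×20 + 7.40×147 + 5.76×72 = 500.6 + 1087.8 + 414.72 = 2003.12
L = 1993.68 / 2003.12 × 100 = 99.5287
Paasche component (current-period weights):
ΣP(Year 2)Q(Year 2) = 33.51×20 + 5.56×166 + 7.03×64 = 670.2 + 922.96 + 449.92 = 2043.08
ΣP(Year 1)Q(Year 2) = 25.03×20 + 7.40×166 + 5.76×64 = 500.6 + 1228.4 + 368.64 = 2097.64
P = 2043.08 / 2097.64 × 100 = 97.3990
Fisher = √(L × P) = √(99.5287 × 97.3990) = 98.4581

98.46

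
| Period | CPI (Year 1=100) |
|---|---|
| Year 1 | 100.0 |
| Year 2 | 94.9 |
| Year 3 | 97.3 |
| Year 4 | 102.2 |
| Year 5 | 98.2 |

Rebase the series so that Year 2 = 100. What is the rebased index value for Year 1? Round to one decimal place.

Rebased(Year 1) = 100.0 / 94.9 × 100 = 105.3741

105.4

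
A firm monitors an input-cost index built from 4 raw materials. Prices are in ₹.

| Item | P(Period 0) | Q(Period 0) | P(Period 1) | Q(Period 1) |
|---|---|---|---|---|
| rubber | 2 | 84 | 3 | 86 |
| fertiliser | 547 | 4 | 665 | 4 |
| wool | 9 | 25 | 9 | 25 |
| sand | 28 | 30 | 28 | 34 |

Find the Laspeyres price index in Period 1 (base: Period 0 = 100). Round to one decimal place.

116.3

Laspeyres price index uses base-period quantities as weights.
ΣP(Period 1)·Q(Period 0) = 3×84 + 665×4 + 9×25 + 28×30 = 252 + 2660 + 225 + 840 = 3977
ΣP(Period 0)·Q(Period 0) = 2×84 + 547×4 + 9×25 + 28×30 = 168 + 2188 + 225 + 840 = 3421
Index = 3977 / 3421 × 100 = 116.2526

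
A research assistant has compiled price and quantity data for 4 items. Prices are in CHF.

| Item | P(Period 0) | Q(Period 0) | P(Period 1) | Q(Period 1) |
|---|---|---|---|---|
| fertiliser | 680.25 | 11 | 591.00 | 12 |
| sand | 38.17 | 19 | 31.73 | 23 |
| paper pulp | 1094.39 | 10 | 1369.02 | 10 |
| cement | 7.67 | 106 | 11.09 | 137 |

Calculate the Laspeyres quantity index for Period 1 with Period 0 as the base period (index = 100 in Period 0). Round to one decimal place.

105.4

Laspeyres quantity index uses base-period prices as weights.
ΣP(Period 0)·Q(Period 1) = 680.25×12 + 38.17×23 + 1094.39×10 + 7.67×137 = 8163 + 877.91 + 10943.9 + 1050.79 = 21035.6
ΣP(Period 0)·Q(Period 0) = 680.25×11 + 38.17×19 + 1094.39×10 + 7.67×106 = 7482.75 + 725.23 + 10943.9 + 813.02 = 19964.9
Index = 21035.6 / 19964.9 × 100 = 105.3629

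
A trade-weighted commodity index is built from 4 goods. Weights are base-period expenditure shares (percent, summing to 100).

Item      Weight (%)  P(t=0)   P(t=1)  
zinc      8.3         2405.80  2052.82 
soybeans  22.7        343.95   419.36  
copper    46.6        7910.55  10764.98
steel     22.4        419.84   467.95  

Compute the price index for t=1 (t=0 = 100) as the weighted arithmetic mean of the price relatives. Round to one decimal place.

zinc: 8.3 × (2052.82/2405.80) = 8.3 × 0.853280 = 7.0822
soybeans: 22.7 × (419.36/343.95) = 22.7 × 1.219247 = 27.6769
copper: 46.6 × (10764.98/7910.55) = 46.6 × 1.360838 = 63.4151
steel: 22.4 × (467.95/419.84) = 22.4 × 1.114591 = 24.9668
Index = Σ wᵢ·(p₁ᵢ/p₀ᵢ) = 7.0822 + 27.6769 + 63.4151 + 24.9668 = 123.1410

123.1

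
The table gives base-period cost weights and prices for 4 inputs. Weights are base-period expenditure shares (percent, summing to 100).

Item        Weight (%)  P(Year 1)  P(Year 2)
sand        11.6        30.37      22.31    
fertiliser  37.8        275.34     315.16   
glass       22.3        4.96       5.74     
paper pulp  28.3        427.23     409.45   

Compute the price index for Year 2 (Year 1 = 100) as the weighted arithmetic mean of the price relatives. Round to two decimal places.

104.72

sand: 11.6 × (22.31/30.37) = 11.6 × 0.734607 = 8.5214
fertiliser: 37.8 × (315.16/275.34) = 37.8 × 1.144621 = 43.2667
glass: 22.3 × (5.74/4.96) = 22.3 × 1.157258 = 25.8069
paper pulp: 28.3 × (409.45/427.23) = 28.3 × 0.958383 = 27.1222
Index = Σ wᵢ·(p₁ᵢ/p₀ᵢ) = 8.5214 + 43.2667 + 25.8069 + 27.1222 = 104.7172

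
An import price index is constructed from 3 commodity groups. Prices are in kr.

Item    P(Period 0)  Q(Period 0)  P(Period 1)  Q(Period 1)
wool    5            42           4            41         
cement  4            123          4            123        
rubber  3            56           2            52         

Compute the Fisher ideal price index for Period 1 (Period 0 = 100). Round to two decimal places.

88.92

Laspeyres component (base-period weights):
ΣP(Period 1)Q(Period 0) = 4×42 + 4×123 + 2×56 = 168 + 492 + 112 = 772
ΣP(Period 0)Q(Period 0) = 5×42 + 4×123 + 3×56 = 210 + 492 + 168 = 870
L = 772 / 870 × 100 = 88.7356
Paasche component (current-period weights):
ΣP(Period 1)Q(Period 1) = 4×41 + 4×123 + 2×52 = 164 + 492 + 104 = 760
ΣP(Period 0)Q(Period 1) = 5×41 + 4×123 + 3×52 = 205 + 492 + 156 = 853
P = 760 / 853 × 100 = 89.0973
Fisher = √(L × P) = √(88.7356 × 89.0973) = 88.9163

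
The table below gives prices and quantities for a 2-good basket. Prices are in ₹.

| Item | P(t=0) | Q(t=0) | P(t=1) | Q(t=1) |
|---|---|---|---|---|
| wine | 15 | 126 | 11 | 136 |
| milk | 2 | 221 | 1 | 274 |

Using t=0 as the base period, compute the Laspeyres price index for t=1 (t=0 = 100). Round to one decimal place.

Laspeyres price index uses base-period quantities as weights.
ΣP(t=1)·Q(t=0) = 11×126 + 1×221 = 1386 + 221 = 1607
ΣP(t=0)·Q(t=0) = 15×126 + 2×221 = 1890 + 442 = 2332
Index = 1607 / 2332 × 100 = 68.9108

68.9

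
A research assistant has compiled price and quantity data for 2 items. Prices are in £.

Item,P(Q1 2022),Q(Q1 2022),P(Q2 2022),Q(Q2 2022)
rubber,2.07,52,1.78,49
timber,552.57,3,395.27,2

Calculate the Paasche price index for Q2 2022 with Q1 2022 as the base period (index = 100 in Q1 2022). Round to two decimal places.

72.75

Paasche price index uses current-period quantities as weights.
ΣP(Q2 2022)·Q(Q2 2022) = 1.78×49 + 395.27×2 = 87.22 + 790.54 = 877.76
ΣP(Q1 2022)·Q(Q2 2022) = 2.07×49 + 552.57×2 = 101.43 + 1105.14 = 1206.57
Index = 877.76 / 1206.57 × 100 = 72.7484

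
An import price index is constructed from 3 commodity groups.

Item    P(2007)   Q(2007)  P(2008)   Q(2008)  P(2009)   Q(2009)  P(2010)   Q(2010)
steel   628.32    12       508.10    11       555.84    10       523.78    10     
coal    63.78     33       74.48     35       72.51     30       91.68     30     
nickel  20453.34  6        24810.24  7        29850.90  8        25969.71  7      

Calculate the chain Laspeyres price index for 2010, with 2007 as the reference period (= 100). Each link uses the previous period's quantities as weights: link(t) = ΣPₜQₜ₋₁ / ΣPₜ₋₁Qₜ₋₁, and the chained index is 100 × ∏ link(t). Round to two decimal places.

Link 2007→2008:
ΣP(2008)Q(2007) = 508.10×12 + 74.48×33 + 24810.24×6 = 6097.2 + 2457.84 + 148861.44 = 157416.48
ΣP(2007)Q(2007) = 628.32×12 + 63.78×33 + 20453.34×6 = 7539.84 + 2104.74 + 122720.04 = 132364.62
link = 157416.48/132364.62 = 1.189264
Link 2008→2009:
ΣP(2009)Q(2008) = 555.84×11 + 72.51×35 + 29850.90×7 = 6114.24 + 2537.85 + 208956.3 = 217608.39
ΣP(2008)Q(2008) = 508.10×11 + 74.48×35 + 24810.24×7 = 5589.1 + 2606.8 + 173671.68 = 181867.58
link = 217608.39/181867.58 = 1.196521
Link 2009→2010:
ΣP(2010)Q(2009) = 523.78×10 + 91.68×30 + 25969.71×8 = 5237.8 + 2750.4 + 207757.68 = 215745.88
ΣP(2009)Q(2009) = 555.84×10 + 72.51×30 + 29850.90×8 = 5558.4 + 2175.3 + 238807.2 = 246540.9
link = 215745.88/246540.9 = 0.875092
Chained index = 100 × 1.189264 × 1.196521 × 0.875092 = 124.5237

124.52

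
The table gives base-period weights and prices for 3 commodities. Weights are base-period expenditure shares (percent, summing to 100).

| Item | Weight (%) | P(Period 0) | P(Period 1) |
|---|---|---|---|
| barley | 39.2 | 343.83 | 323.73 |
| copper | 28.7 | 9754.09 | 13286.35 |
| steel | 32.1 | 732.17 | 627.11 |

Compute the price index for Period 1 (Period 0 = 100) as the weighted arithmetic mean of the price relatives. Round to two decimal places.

103.50

barley: 39.2 × (323.73/343.83) = 39.2 × 0.941541 = 36.9084
copper: 28.7 × (13286.35/9754.09) = 28.7 × 1.362131 = 39.0932
steel: 32.1 × (627.11/732.17) = 32.1 × 0.856509 = 27.4939
Index = Σ wᵢ·(p₁ᵢ/p₀ᵢ) = 36.9084 + 39.0932 + 27.4939 = 103.4955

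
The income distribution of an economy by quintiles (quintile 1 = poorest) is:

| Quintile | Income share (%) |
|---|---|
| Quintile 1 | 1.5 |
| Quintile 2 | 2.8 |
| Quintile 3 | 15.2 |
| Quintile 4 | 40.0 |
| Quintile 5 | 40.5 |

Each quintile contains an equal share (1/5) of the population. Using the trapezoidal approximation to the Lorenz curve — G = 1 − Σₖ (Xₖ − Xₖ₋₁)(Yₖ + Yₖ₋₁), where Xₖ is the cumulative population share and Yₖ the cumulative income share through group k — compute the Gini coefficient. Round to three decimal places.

0.461

Cumulative income shares Yₖ: 0.0150, 0.0430, 0.1950, 0.5950, 1.0000
Σ (Xₖ−Xₖ₋₁)(Yₖ+Yₖ₋₁) = (1/5)(0.0150+0.0000) + (1/5)(0.0430+0.0150) + (1/5)(0.1950+0.0430) + (1/5)(0.5950+0.1950) + (1/5)(1.0000+0.5950)
  = 0.0030 + 0.0116 + 0.0476 + 0.1580 + 0.3190 = 0.5392
G = 1 − 0.5392 = 0.4608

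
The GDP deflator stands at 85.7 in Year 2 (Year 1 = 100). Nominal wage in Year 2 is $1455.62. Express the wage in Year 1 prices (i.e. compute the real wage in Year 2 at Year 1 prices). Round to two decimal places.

1698.51

Real = Nominal ÷ (Index/100) = 1455.62 ÷ (85.7/100)
     = 1455.62 ÷ 0.857 = 1698.5064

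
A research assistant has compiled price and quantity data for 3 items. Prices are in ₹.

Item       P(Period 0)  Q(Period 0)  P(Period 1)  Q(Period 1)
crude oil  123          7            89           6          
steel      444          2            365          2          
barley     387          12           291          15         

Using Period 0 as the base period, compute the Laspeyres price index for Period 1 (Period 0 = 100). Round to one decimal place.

Laspeyres price index uses base-period quantities as weights.
ΣP(Period 1)·Q(Period 0) = 89×7 + 365×2 + 291×12 = 623 + 730 + 3492 = 4845
ΣP(Period 0)·Q(Period 0) = 123×7 + 444×2 + 387×12 = 861 + 888 + 4644 = 6393
Index = 4845 / 6393 × 100 = 75.7860

75.8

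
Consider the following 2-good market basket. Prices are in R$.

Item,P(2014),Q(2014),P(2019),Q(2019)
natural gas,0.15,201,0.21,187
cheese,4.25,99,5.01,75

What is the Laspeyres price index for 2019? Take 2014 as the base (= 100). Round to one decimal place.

119.4

Laspeyres price index uses base-period quantities as weights.
ΣP(2019)·Q(2014) = 0.21×201 + 5.01×99 = 42.21 + 495.99 = 538.2
ΣP(2014)·Q(2014) = 0.15×201 + 4.25×99 = 30.15 + 420.75 = 450.9
Index = 538.2 / 450.9 × 100 = 119.3613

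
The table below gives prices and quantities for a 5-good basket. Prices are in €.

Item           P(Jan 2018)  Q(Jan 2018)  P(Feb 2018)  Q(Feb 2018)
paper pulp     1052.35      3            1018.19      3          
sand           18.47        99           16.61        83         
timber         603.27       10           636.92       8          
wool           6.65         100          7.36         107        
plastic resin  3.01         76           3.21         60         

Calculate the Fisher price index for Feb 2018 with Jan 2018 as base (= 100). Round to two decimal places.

101.05

Laspeyres component (base-period weights):
ΣP(Feb 2018)Q(Jan 2018) = 1018.19×3 + 16.61×99 + 636.92×10 + 7.36×100 + 3.21×76 = 3054.57 + 1644.39 + 6369.2 + 736 + 243.96 = 12048.12
ΣP(Jan 2018)Q(Jan 2018) = 1052.35×3 + 18.47×99 + 603.27×10 + 6.65×100 + 3.01×76 = 3157.05 + 1828.53 + 6032.7 + 665 + 228.76 = 11912.04
L = 12048.12 / 11912.04 × 100 = 101.1424
Paasche component (current-period weights):
ΣP(Feb 2018)Q(Feb 2018) = 1018.19×3 + 16.61×83 + 636.92×8 + 7.36×107 + 3.21×60 = 3054.57 + 1378.63 + 5095.36 + 787.52 + 192.6 = 10508.68
ΣP(Jan 2018)Q(Feb 2018) = 1052.35×3 + 18.47×83 + 603.27×8 + 6.65×107 + 3.01×60 = 3157.05 + 1533.01 + 4826.16 + 711.55 + 180.6 = 10408.37
P = 10508.68 / 10408.37 × 100 = 100.9637
Fisher = √(L × P) = √(101.1424 × 100.9637) = 101.0530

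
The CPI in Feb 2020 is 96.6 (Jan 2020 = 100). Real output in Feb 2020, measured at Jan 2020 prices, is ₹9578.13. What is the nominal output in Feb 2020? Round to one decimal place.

9252.5

Nominal = Real × (Index/100) = 9578.13 × (96.6/100)
        = 9578.13 × 0.966 = 9252.4736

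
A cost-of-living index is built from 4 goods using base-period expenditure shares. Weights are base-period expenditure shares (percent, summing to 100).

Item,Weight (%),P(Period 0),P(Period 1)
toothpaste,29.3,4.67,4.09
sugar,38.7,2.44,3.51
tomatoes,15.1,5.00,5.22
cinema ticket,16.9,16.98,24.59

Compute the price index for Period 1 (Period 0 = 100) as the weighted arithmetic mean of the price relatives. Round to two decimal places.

121.57

toothpaste: 29.3 × (4.09/4.67) = 29.3 × 0.875803 = 25.6610
sugar: 38.7 × (3.51/2.44) = 38.7 × 1.438525 = 55.6709
tomatoes: 15.1 × (5.22/5.00) = 15.1 × 1.044000 = 15.7644
cinema ticket: 16.9 × (24.59/16.98) = 16.9 × 1.448174 = 24.4741
Index = Σ wᵢ·(p₁ᵢ/p₀ᵢ) = 25.6610 + 55.6709 + 15.7644 + 24.4741 = 121.5705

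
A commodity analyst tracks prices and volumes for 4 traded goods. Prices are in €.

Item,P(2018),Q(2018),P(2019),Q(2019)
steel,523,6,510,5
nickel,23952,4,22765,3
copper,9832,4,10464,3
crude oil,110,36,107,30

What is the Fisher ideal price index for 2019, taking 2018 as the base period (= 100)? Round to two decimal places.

Laspeyres component (base-period weights):
ΣP(2019)Q(2018) = 510×6 + 22765×4 + 10464×4 + 107×36 = 3060 + 91060 + 41856 + 3852 = 139828
ΣP(2018)Q(2018) = 523×6 + 23952×4 + 9832×4 + 110×36 = 3138 + 95808 + 39328 + 3960 = 142234
L = 139828 / 142234 × 100 = 98.3084
Paasche component (current-period weights):
ΣP(2019)Q(2019) = 510×5 + 22765×3 + 10464×3 + 107×30 = 2550 + 68295 + 31392 + 3210 = 105447
ΣP(2018)Q(2019) = 523×5 + 23952×3 + 9832×3 + 110×30 = 2615 + 71856 + 29496 + 3300 = 107267
P = 105447 / 107267 × 100 = 98.3033
Fisher = √(L × P) = √(98.3084 × 98.3033) = 98.3059

98.31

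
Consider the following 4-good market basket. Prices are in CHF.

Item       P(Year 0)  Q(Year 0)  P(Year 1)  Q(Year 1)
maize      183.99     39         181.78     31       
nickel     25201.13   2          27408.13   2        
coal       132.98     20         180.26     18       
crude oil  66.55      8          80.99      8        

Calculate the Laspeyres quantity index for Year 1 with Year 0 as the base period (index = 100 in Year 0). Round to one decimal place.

97.1

Laspeyres quantity index uses base-period prices as weights.
ΣP(Year 0)·Q(Year 1) = 183.99×31 + 25201.13×2 + 132.98×18 + 66.55×8 = 5703.69 + 50402.26 + 2393.64 + 532.4 = 59031.99
ΣP(Year 0)·Q(Year 0) = 183.99×39 + 25201.13×2 + 132.98×20 + 66.55×8 = 7175.61 + 50402.26 + 2659.6 + 532.4 = 60769.87
Index = 59031.99 / 60769.87 × 100 = 97.1402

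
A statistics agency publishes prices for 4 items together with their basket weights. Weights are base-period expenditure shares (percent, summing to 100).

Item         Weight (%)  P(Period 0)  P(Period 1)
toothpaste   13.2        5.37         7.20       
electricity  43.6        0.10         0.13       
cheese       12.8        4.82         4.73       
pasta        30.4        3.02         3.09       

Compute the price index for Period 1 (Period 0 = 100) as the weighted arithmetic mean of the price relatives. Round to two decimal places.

toothpaste: 13.2 × (7.20/5.37) = 13.2 × 1.340782 = 17.6983
electricity: 43.6 × (0.13/0.10) = 43.6 × 1.300000 = 56.6800
cheese: 12.8 × (4.73/4.82) = 12.8 × 0.981328 = 12.5610
pasta: 30.4 × (3.09/3.02) = 30.4 × 1.023179 = 31.1046
Index = Σ wᵢ·(p₁ᵢ/p₀ᵢ) = 17.6983 + 56.6800 + 12.5610 + 31.1046 = 118.0440

118.04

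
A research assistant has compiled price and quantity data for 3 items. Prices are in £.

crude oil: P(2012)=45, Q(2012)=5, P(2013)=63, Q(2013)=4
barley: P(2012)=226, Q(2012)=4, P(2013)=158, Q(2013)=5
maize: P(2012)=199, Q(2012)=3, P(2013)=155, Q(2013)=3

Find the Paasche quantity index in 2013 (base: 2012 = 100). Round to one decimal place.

Paasche quantity index uses current-period prices as weights.
ΣP(2013)·Q(2013) = 63×4 + 158×5 + 155×3 = 252 + 790 + 465 = 1507
ΣP(2013)·Q(2012) = 63×5 + 158×4 + 155×3 = 315 + 632 + 465 = 1412
Index = 1507 / 1412 × 100 = 106.7280

106.7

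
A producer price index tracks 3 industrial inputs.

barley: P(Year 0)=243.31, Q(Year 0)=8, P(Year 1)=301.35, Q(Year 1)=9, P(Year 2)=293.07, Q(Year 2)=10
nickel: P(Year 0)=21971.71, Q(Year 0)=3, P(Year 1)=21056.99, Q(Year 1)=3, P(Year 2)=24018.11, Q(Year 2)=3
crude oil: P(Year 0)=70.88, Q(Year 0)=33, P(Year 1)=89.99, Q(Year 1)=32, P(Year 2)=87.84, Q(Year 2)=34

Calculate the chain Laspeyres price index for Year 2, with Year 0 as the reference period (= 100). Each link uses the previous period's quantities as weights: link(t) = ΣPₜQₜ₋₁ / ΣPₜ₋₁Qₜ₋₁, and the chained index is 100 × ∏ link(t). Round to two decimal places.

110.06

Link Year 0→Year 1:
ΣP(Year 1)Q(Year 0) = 301.35×8 + 21056.99×3 + 89.99×33 = 2410.8 + 63170.97 + 2969.67 = 68551.44
ΣP(Year 0)Q(Year 0) = 243.31×8 + 21971.71×3 + 70.88×33 = 1946.48 + 65915.13 + 2339.04 = 70200.65
link = 68551.44/70200.65 = 0.976507
Link Year 1→Year 2:
ΣP(Year 2)Q(Year 1) = 293.07×9 + 24018.11×3 + 87.84×32 = 2637.63 + 72054.33 + 2810.88 = 77502.84
ΣP(Year 1)Q(Year 1) = 301.35×9 + 21056.99×3 + 89.99×32 = 2712.15 + 63170.97 + 2879.68 = 68762.8
link = 77502.84/68762.8 = 1.127104
Chained index = 100 × 0.976507 × 1.127104 = 110.0625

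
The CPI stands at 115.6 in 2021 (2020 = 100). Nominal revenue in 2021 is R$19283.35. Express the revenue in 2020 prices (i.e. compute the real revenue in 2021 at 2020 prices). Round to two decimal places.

Real = Nominal ÷ (Index/100) = 19283.35 ÷ (115.6/100)
     = 19283.35 ÷ 1.156 = 16681.0986

16681.10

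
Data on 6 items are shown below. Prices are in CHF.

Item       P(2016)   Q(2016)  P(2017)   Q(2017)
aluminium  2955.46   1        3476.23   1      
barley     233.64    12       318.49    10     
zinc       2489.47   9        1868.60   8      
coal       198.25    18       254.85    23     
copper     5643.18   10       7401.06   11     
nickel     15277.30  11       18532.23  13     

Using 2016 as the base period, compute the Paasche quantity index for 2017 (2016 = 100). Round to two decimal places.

114.10

Paasche quantity index uses current-period prices as weights.
ΣP(2017)·Q(2017) = 3476.23×1 + 318.49×10 + 1868.60×8 + 254.85×23 + 7401.06×11 + 18532.23×13 = 3476.23 + 3184.9 + 14948.8 + 5861.55 + 81411.66 + 240918.99 = 349802.13
ΣP(2017)·Q(2016) = 3476.23×1 + 318.49×12 + 1868.60×9 + 254.85×18 + 7401.06×10 + 18532.23×11 = 3476.23 + 3821.88 + 16817.4 + 4587.3 + 74010.6 + 203854.53 = 306567.94
Index = 349802.13 / 306567.94 × 100 = 114.1026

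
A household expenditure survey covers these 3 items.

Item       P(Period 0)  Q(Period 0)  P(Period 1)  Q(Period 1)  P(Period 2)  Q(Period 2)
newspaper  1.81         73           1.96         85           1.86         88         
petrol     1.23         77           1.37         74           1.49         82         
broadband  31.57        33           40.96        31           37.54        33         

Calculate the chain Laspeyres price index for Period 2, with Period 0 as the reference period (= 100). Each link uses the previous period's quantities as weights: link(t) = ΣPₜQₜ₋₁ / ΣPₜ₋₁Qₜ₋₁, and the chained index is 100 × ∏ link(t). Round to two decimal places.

Link Period 0→Period 1:
ΣP(Period 1)Q(Period 0) = 1.96×73 + 1.37×77 + 40.96×33 = 143.08 + 105.49 + 1351.68 = 1600.25
ΣP(Period 0)Q(Period 0) = 1.81×73 + 1.23×77 + 31.57×33 = 132.13 + 94.71 + 1041.81 = 1268.65
link = 1600.25/1268.65 = 1.261380
Link Period 1→Period 2:
ΣP(Period 2)Q(Period 1) = 1.86×85 + 1.49×74 + 37.54×31 = 158.1 + 110.26 + 1163.74 = 1432.1
ΣP(Period 1)Q(Period 1) = 1.96×85 + 1.37×74 + 40.96×31 = 166.6 + 101.38 + 1269.76 = 1537.74
link = 1432.1/1537.74 = 0.931302
Chained index = 100 × 1.261380 × 0.931302 = 117.4726

117.47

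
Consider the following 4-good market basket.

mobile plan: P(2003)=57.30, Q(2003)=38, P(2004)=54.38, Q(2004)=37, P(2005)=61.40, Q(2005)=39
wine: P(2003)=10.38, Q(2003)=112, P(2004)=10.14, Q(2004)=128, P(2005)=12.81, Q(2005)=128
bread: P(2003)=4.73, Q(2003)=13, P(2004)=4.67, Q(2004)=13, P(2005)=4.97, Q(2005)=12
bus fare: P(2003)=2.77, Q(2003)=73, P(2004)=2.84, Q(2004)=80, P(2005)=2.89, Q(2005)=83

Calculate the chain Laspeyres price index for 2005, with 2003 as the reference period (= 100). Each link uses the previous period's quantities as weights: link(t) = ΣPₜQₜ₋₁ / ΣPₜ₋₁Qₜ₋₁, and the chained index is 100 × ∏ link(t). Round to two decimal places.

112.61

Link 2003→2004:
ΣP(2004)Q(2003) = 54.38×38 + 10.14×112 + 4.67×13 + 2.84×73 = 2066.44 + 1135.68 + 60.71 + 207.32 = 3470.15
ΣP(2003)Q(2003) = 57.30×38 + 10.38×112 + 4.73×13 + 2.77×73 = 2177.4 + 1162.56 + 61.49 + 202.21 = 3603.66
link = 3470.15/3603.66 = 0.962952
Link 2004→2005:
ΣP(2005)Q(2004) = 61.40×37 + 12.81×128 + 4.97×13 + 2.89×80 = 2271.8 + 1639.68 + 64.61 + 231.2 = 4207.29
ΣP(2004)Q(2004) = 54.38×37 + 10.14×128 + 4.67×13 + 2.84×80 = 2012.06 + 1297.92 + 60.71 + 227.2 = 3597.89
link = 4207.29/3597.89 = 1.169377
Chained index = 100 × 0.962952 × 1.169377 = 112.6053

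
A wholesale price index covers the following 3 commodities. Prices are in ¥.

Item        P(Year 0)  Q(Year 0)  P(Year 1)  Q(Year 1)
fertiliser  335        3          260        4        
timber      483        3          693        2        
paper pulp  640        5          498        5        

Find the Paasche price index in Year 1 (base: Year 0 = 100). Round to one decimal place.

89.3

Paasche price index uses current-period quantities as weights.
ΣP(Year 1)·Q(Year 1) = 260×4 + 693×2 + 498×5 = 1040 + 1386 + 2490 = 4916
ΣP(Year 0)·Q(Year 1) = 335×4 + 483×2 + 640×5 = 1340 + 966 + 3200 = 5506
Index = 4916 / 5506 × 100 = 89.2844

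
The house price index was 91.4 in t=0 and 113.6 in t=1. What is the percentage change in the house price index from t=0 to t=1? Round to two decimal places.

24.29%

Change = (113.6 − 91.4) / 91.4 × 100
       = 22.2 / 91.4 × 100 = 24.2888%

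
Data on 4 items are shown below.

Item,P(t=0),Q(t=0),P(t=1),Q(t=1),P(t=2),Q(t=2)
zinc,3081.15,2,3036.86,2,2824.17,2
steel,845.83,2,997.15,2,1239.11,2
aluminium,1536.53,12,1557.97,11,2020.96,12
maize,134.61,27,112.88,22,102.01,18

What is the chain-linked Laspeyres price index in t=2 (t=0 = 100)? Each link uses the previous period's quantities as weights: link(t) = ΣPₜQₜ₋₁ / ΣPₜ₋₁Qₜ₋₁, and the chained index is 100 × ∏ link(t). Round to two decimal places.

117.29

Link t=0→t=1:
ΣP(t=1)Q(t=0) = 3036.86×2 + 997.15×2 + 1557.97×12 + 112.88×27 = 6073.72 + 1994.3 + 18695.64 + 3047.76 = 29811.42
ΣP(t=0)Q(t=0) = 3081.15×2 + 845.83×2 + 1536.53×12 + 134.61×27 = 6162.3 + 1691.66 + 18438.36 + 3634.47 = 29926.79
link = 29811.42/29926.79 = 0.996145
Link t=1→t=2:
ΣP(t=2)Q(t=1) = 2824.17×2 + 1239.11×2 + 2020.96×11 + 102.01×22 = 5648.34 + 2478.22 + 22230.56 + 2244.22 = 32601.34
ΣP(t=1)Q(t=1) = 3036.86×2 + 997.15×2 + 1557.97×11 + 112.88×22 = 6073.72 + 1994.3 + 17137.67 + 2483.36 = 27689.05
link = 32601.34/27689.05 = 1.177409
Chained index = 100 × 0.996145 × 1.177409 = 117.2870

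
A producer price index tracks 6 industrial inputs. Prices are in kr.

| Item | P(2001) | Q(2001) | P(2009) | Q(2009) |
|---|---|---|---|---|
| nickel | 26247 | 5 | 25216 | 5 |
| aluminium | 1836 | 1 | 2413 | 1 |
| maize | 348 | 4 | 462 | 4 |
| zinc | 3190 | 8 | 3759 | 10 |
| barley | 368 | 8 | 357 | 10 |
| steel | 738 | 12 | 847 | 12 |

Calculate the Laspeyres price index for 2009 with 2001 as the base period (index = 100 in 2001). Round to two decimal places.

100.96

Laspeyres price index uses base-period quantities as weights.
ΣP(2009)·Q(2001) = 25216×5 + 2413×1 + 462×4 + 3759×8 + 357×8 + 847×12 = 126080 + 2413 + 1848 + 30072 + 2856 + 10164 = 173433
ΣP(2001)·Q(2001) = 26247×5 + 1836×1 + 348×4 + 3190×8 + 368×8 + 738×12 = 131235 + 1836 + 1392 + 25520 + 2944 + 8856 = 171783
Index = 173433 / 171783 × 100 = 100.9605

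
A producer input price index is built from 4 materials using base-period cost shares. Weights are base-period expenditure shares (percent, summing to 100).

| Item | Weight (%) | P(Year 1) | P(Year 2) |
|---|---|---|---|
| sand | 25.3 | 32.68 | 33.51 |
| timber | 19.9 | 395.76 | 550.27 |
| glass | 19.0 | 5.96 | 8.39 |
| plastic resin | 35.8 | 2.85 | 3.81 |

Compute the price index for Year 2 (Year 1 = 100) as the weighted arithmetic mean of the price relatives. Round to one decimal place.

128.2

sand: 25.3 × (33.51/32.68) = 25.3 × 1.025398 = 25.9426
timber: 19.9 × (550.27/395.76) = 19.9 × 1.390413 = 27.6692
glass: 19.0 × (8.39/5.96) = 19.0 × 1.407718 = 26.7466
plastic resin: 35.8 × (3.81/2.85) = 35.8 × 1.336842 = 47.8589
Index = Σ wᵢ·(p₁ᵢ/p₀ᵢ) = 25.9426 + 27.6692 + 26.7466 + 47.8589 = 128.2174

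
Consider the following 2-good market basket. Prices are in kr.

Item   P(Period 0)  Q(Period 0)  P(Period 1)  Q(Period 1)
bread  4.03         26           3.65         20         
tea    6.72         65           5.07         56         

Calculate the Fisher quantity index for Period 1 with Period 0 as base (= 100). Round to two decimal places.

Laspeyres component (base-period weights):
ΣP(Period 0)Q(Period 1) = 4.03×20 + 6.72×56 = 80.6 + 376.32 = 456.92
ΣP(Period 0)Q(Period 0) = 4.03×26 + 6.72×65 = 104.78 + 436.8 = 541.58
L = 456.92 / 541.58 × 100 = 84.3680
Paasche component (current-period weights):
ΣP(Period 1)Q(Period 1) = 3.65×20 + 5.07×56 = 73 + 283.92 = 356.92
ΣP(Period 1)Q(Period 0) = 3.65×26 + 5.07×65 = 94.9 + 329.55 = 424.45
P = 356.92 / 424.45 × 100 = 84.0900
Fisher = √(L × P) = √(84.3680 × 84.0900) = 84.2289

84.23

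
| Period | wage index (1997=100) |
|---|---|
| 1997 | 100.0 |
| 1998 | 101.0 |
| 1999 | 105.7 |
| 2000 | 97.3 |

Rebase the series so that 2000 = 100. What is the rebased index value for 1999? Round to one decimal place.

Rebased(1999) = 105.7 / 97.3 × 100 = 108.6331

108.6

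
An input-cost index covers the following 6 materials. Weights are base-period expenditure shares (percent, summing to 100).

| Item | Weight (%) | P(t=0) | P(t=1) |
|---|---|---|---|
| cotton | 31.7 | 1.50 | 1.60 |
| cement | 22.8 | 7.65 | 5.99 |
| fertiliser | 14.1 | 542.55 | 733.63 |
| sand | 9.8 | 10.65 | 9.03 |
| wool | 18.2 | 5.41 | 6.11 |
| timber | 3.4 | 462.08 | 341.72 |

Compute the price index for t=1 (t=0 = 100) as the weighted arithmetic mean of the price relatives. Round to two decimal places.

102.11

cotton: 31.7 × (1.60/1.50) = 31.7 × 1.066667 = 33.8133
cement: 22.8 × (5.99/7.65) = 22.8 × 0.783007 = 17.8525
fertiliser: 14.1 × (733.63/542.55) = 14.1 × 1.352189 = 19.0659
sand: 9.8 × (9.03/10.65) = 9.8 × 0.847887 = 8.3093
wool: 18.2 × (6.11/5.41) = 18.2 × 1.129390 = 20.5549
timber: 3.4 × (341.72/462.08) = 3.4 × 0.739526 = 2.5144
Index = Σ wᵢ·(p₁ᵢ/p₀ᵢ) = 33.8133 + 17.8525 + 19.0659 + 8.3093 + 20.5549 + 2.5144 = 102.1103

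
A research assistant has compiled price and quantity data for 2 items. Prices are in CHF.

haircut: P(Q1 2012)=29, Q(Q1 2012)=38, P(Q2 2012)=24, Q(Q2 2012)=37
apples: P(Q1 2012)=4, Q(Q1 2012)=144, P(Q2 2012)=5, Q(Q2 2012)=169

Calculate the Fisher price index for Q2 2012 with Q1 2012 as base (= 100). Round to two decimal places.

Laspeyres component (base-period weights):
ΣP(Q2 2012)Q(Q1 2012) = 24×38 + 5×144 = 912 + 720 = 1632
ΣP(Q1 2012)Q(Q1 2012) = 29×38 + 4×144 = 1102 + 576 = 1678
L = 1632 / 1678 × 100 = 97.2586
Paasche component (current-period weights):
ΣP(Q2 2012)Q(Q2 2012) = 24×37 + 5×169 = 888 + 845 = 1733
ΣP(Q1 2012)Q(Q2 2012) = 29×37 + 4×169 = 1073 + 676 = 1749
P = 1733 / 1749 × 100 = 99.0852
Fisher = √(L × P) = √(97.2586 × 99.0852) = 98.1677

98.17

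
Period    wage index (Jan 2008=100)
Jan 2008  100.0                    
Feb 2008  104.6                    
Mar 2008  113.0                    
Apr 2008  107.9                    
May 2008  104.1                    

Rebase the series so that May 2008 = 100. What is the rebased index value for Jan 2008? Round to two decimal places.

96.06

Rebased(Jan 2008) = 100.0 / 104.1 × 100 = 96.0615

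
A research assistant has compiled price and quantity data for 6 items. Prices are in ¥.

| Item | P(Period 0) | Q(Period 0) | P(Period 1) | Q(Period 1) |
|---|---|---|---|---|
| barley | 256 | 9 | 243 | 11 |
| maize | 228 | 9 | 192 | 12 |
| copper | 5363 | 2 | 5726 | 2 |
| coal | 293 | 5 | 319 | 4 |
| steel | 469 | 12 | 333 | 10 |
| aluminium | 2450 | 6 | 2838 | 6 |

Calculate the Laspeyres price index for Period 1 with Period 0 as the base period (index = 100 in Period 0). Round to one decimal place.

103.0

Laspeyres price index uses base-period quantities as weights.
ΣP(Period 1)·Q(Period 0) = 243×9 + 192×9 + 5726×2 + 319×5 + 333×12 + 2838×6 = 2187 + 1728 + 11452 + 1595 + 3996 + 17028 = 37986
ΣP(Period 0)·Q(Period 0) = 256×9 + 228×9 + 5363×2 + 293×5 + 469×12 + 2450×6 = 2304 + 2052 + 10726 + 1465 + 5628 + 14700 = 36875
Index = 37986 / 36875 × 100 = 103.0129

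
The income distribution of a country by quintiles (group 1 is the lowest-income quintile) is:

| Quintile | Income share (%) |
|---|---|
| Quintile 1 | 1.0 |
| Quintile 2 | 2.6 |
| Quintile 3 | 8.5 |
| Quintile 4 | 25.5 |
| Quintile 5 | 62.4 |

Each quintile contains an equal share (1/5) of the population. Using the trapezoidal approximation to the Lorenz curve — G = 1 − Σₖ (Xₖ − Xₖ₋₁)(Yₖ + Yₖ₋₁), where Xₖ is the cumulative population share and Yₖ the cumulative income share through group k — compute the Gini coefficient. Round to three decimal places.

0.583

Cumulative income shares Yₖ: 0.0100, 0.0360, 0.1210, 0.3760, 1.0000
Σ (Xₖ−Xₖ₋₁)(Yₖ+Yₖ₋₁) = (1/5)(0.0100+0.0000) + (1/5)(0.0360+0.0100) + (1/5)(0.1210+0.0360) + (1/5)(0.3760+0.1210) + (1/5)(1.0000+0.3760)
  = 0.0020 + 0.0092 + 0.0314 + 0.0994 + 0.2752 = 0.4172
G = 1 − 0.4172 = 0.5828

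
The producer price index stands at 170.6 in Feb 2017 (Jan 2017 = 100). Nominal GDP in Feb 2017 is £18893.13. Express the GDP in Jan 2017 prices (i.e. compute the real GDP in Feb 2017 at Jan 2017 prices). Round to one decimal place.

11074.5

Real = Nominal ÷ (Index/100) = 18893.13 ÷ (170.6/100)
     = 18893.13 ÷ 1.706 = 11074.5193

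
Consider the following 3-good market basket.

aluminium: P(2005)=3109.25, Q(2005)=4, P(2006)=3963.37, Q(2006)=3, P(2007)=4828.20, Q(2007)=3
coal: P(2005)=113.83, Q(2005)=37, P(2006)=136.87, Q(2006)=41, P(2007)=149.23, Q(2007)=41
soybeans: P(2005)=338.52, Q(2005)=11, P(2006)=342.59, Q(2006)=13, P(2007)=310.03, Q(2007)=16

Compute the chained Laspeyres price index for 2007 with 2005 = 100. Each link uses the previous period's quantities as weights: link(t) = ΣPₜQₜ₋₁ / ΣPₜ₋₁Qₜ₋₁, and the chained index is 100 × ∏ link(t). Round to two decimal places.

135.95

Link 2005→2006:
ΣP(2006)Q(2005) = 3963.37×4 + 136.87×37 + 342.59×11 = 15853.48 + 5064.19 + 3768.49 = 24686.16
ΣP(2005)Q(2005) = 3109.25×4 + 113.83×37 + 338.52×11 = 12437 + 4211.71 + 3723.72 = 20372.43
link = 24686.16/20372.43 = 1.211744
Link 2006→2007:
ΣP(2007)Q(2006) = 4828.20×3 + 149.23×41 + 310.03×13 = 14484.6 + 6118.43 + 4030.39 = 24633.42
ΣP(2006)Q(2006) = 3963.37×3 + 136.87×41 + 342.59×13 = 11890.11 + 5611.67 + 4453.67 = 21955.45
link = 24633.42/21955.45 = 1.121973
Chained index = 100 × 1.211744 × 1.121973 = 135.9543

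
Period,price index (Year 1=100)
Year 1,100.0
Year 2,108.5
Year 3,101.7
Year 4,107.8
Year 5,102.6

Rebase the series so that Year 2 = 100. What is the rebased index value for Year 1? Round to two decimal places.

92.17

Rebased(Year 1) = 100.0 / 108.5 × 100 = 92.1659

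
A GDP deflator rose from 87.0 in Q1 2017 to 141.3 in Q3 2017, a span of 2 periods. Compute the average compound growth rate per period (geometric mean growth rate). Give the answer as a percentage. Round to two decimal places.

Growth factor = (141.3/87.0)^(1/2) = (1.624138)^(1/2) = 1.274417
Growth rate = 1.274417 − 1 = 0.274417 = 27.4417%

27.44%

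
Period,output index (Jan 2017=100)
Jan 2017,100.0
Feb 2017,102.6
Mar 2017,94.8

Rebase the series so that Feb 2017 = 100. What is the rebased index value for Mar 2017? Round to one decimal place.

Rebased(Mar 2017) = 94.8 / 102.6 × 100 = 92.3977

92.4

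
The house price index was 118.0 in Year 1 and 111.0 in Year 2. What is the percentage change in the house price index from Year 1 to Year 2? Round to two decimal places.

-5.93%

Change = (111.0 − 118.0) / 118.0 × 100
       = -7.0 / 118.0 × 100 = -5.9322%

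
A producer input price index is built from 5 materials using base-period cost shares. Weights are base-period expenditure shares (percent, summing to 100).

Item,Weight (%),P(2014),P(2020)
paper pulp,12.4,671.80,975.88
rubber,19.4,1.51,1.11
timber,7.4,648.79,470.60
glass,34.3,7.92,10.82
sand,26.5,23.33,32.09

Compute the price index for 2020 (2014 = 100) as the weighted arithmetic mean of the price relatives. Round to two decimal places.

120.95

paper pulp: 12.4 × (975.88/671.80) = 12.4 × 1.452635 = 18.0127
rubber: 19.4 × (1.11/1.51) = 19.4 × 0.735099 = 14.2609
timber: 7.4 × (470.60/648.79) = 7.4 × 0.725350 = 5.3676
glass: 34.3 × (10.82/7.92) = 34.3 × 1.366162 = 46.8593
sand: 26.5 × (32.09/23.33) = 26.5 × 1.375482 = 36.4503
Index = Σ wᵢ·(p₁ᵢ/p₀ᵢ) = 18.0127 + 14.2609 + 5.3676 + 46.8593 + 36.4503 = 120.9508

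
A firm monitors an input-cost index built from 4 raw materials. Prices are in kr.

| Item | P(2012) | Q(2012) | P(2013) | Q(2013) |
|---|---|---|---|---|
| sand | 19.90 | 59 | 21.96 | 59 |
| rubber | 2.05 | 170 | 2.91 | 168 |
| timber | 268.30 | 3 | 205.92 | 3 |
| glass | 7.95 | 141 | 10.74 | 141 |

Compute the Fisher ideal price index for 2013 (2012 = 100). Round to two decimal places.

Laspeyres component (base-period weights):
ΣP(2013)Q(2012) = 21.96×59 + 2.91×170 + 205.92×3 + 10.74×141 = 1295.64 + 494.7 + 617.76 + 1514.34 = 3922.44
ΣP(2012)Q(2012) = 19.90×59 + 2.05×170 + 268.30×3 + 7.95×141 = 1174.1 + 348.5 + 804.9 + 1120.95 = 3448.45
L = 3922.44 / 3448.45 × 100 = 113.7450
Paasche component (current-period weights):
ΣP(2013)Q(2013) = 21.96×59 + 2.91×168 + 205.92×3 + 10.74×141 = 1295.64 + 488.88 + 617.76 + 1514.34 = 3916.62
ΣP(2012)Q(2013) = 19.90×59 + 2.05×168 + 268.30×3 + 7.95×141 = 1174.1 + 344.4 + 804.9 + 1120.95 = 3444.35
P = 3916.62 / 3444.35 × 100 = 113.7114
Fisher = √(L × P) = √(113.7450 × 113.7114) = 113.7282

113.73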